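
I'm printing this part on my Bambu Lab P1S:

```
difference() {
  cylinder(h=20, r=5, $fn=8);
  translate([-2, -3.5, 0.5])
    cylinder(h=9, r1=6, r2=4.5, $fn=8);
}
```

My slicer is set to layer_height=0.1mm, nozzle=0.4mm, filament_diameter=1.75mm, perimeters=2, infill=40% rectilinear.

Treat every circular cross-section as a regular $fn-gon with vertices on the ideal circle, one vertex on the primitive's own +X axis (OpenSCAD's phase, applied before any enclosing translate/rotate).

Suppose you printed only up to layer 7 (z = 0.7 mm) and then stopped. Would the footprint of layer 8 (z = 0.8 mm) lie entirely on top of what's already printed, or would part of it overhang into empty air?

Compare the two slices. At z = 0.7: the cylinder: section is a regular 8-gon, circumradius r=5 (area = (8/2)·5.000²·sin(360°/8) = 70.71 mm²); the cone at (-2, -3.5): at t=0.022 of its height the radius interpolates to r₁+(r₂−r₁)t = 5.967, giving a regular 8-gon of that circumradius (area = (8/2)·5.967²·sin(360°/8) = 100.70 mm²); Subtracting the remaining from the first: starting from the r=5 cylinder (70.71 mm²), the cone at (-2, -3.5) partially overlaps it — only the 43.62 mm² overlap (of its 100.70 mm²) is removed, clipping the outline — area = 27.09 mm². At z = 0.8: the cylinder: section is a regular 8-gon, circumradius r=5 (area = (8/2)·5.000²·sin(360°/8) = 70.71 mm²); the cone at (-2, -3.5): at t=0.033 of its height the radius interpolates to r₁+(r₂−r₁)t = 5.950, giving a regular 8-gon of that circumradius (area = (8/2)·5.950²·sin(360°/8) = 100.13 mm²); After the difference (first − rest): starting from the r=5 cylinder (70.71 mm²), the cone at (-2, -3.5) partially overlaps it — only the 43.45 mm² overlap (of its 100.13 mm²) is removed, clipping the outline — area = 27.26 mm². Checking containment: the cross-section at z = 0.8 is a subset of the cross-section at z = 0.7.

entirely on top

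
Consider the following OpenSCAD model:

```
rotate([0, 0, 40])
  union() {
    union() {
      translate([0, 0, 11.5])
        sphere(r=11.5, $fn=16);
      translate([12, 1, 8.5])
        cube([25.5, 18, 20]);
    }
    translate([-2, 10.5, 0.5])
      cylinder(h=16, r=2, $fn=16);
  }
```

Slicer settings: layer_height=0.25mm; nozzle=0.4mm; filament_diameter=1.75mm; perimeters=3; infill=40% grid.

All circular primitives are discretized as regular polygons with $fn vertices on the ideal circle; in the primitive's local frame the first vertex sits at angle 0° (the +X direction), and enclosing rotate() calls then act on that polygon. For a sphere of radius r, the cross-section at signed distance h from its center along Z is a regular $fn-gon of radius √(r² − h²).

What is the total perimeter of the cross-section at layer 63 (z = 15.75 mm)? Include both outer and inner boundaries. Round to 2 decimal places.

156.45 mm

At z = 15.75 mm: the sphere: section is a regular 16-gon, circumradius = √(r²−h²) = √(11.5²−4.25²) = 10.686 (perimeter = 2·16·10.686·sin(180°/16) = 66.71 mm); the cube at (12, 1) (footprint 25.5×18) is included at this height (perimeter 87.00 mm); Merging all regions: the 2 present regions are separate (no shared area or edge), so areas and boundary lengths simply add and each stays a separate island — boundary = 153.71 mm; the cylinder at (-2, 10.5): section is a regular 16-gon, circumradius r=2 (perimeter = 2·16·2.000·sin(180°/16) = 12.49 mm); Combining (union): the regions partially overlap (shared area 5.31 mm²), so the edge portions inside another operand are dropped and the merged outline is re-measured after clipping — boundary = 156.45 mm; (rotated 40° about Z; rotation is an isometry so areas/perimeters/island counts are preserved). Overall, the cross-section has 2 separate islands. Total boundary length (outer) = 156.45 mm.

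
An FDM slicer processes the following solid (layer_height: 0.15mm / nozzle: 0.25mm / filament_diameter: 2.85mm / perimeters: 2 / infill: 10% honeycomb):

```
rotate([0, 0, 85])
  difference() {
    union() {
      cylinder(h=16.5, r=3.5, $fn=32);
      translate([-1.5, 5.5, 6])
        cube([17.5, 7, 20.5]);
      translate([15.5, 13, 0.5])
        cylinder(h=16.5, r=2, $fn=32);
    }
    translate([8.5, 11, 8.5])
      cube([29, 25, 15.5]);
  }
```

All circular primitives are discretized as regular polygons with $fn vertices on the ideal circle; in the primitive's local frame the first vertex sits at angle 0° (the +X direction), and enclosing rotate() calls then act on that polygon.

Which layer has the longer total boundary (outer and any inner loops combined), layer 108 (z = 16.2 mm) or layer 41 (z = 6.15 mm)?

Layer 108 (z = 16.2): the cylinder: section is a regular 32-gon, circumradius r=3.5 (perimeter = 2·32·3.500·sin(180°/32) = 21.96 mm); the cube at (-1.5, 5.5) is present — its section is the full 17.5×7 rectangle (perimeter 49.00 mm); the r=2 cylinder at (15.5, 13) gives a regular 32-gon of circumradius 2 (constant along its height) (perimeter = 2·32·2.000·sin(180°/32) = 12.55 mm); Merging all regions: the regions partially overlap (shared area 2.87 mm²), so the edge portions inside another operand are dropped and the merged outline is re-measured after clipping — boundary = 76.51 mm; the cube at (8.5, 11) is present — its section is the full 29×25 rectangle (perimeter 108.00 mm); Taking the first minus the rest: starting from the result so far, the 29×25 cube at (8.5, 11) partially overlaps it — only the 20.86 mm² overlap (of its 725.00 mm²) is removed, clipping the outline — boundary = 70.96 mm; (rotated 85° about Z; rotation is an isometry so areas/perimeters/island counts are preserved). So its perimeter = 70.96 mm. Layer 41 (z = 6.15): the r=3.5 cylinder gives a regular 32-gon of circumradius 3.5 (constant along its height) (perimeter = 2·32·3.500·sin(180°/32) = 21.96 mm); the 17.5×7 cube at (-1.5, 5.5) contributes its full rectangle (perimeter 49.00 mm); the r=2 cylinder at (15.5, 13) contributes a regular 32-gon of circumradius 2 (perimeter = 2·32·2.000·sin(180°/32) = 12.55 mm); Merging all regions: the regions partially overlap (shared area 2.87 mm²), so the edge portions inside another operand are dropped and the merged outline is re-measured after clipping — boundary = 76.51 mm; the cube at (8.5, 11) is not intersected at this z (z outside [8.5, 24]); After the difference (first − rest): none of the subtracted shapes is present at this height, so that combined region is unchanged — boundary = 76.51 mm; (whole slice rotated 85° about Z — lengths, areas and connectivity unchanged). So its perimeter = 76.51 mm. Layer 41 is larger (76.51 vs 70.96 mm).

layer 41 (z = 6.15 mm)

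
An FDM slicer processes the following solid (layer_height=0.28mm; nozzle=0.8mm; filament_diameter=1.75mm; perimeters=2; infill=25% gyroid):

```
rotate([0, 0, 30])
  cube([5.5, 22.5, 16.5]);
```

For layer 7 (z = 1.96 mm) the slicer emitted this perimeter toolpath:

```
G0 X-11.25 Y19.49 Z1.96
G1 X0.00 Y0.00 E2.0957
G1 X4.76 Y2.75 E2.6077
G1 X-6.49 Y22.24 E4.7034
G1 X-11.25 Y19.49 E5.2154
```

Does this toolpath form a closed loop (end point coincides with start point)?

Start point (G0): (-11.25, 19.49). End point (last G1): the path returns to the start — closed.

yes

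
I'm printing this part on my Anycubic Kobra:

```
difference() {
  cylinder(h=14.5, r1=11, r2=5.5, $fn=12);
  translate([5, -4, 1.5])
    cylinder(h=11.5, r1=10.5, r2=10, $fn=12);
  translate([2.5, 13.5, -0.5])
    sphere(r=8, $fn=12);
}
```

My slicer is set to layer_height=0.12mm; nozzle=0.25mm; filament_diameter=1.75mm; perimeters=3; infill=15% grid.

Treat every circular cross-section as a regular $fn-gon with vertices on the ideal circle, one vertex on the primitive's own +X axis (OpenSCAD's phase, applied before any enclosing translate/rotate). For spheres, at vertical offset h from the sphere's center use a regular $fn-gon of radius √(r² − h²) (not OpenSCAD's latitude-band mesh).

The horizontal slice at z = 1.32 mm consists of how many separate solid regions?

1

At z = 1.32 mm: the cone (r1=11→r2=5.5) has section circumradius 10.499 here — a regular 12-gon; the cone at (5, -4) does not reach this height (z outside [1.5, 13]); the r=8 sphere at (2.5, 13.5) contributes a regular 12-gon of circumradius √(8²−1.82²) = 7.790; Subtracting the remaining from the first: starting from the cone, the r=8 sphere at (2.5, 13.5) partially overlaps it — only the 31.87 mm² overlap (of its 182.06 mm²) is removed, clipping the outline — 1 connected region. The result has 1 disconnected region.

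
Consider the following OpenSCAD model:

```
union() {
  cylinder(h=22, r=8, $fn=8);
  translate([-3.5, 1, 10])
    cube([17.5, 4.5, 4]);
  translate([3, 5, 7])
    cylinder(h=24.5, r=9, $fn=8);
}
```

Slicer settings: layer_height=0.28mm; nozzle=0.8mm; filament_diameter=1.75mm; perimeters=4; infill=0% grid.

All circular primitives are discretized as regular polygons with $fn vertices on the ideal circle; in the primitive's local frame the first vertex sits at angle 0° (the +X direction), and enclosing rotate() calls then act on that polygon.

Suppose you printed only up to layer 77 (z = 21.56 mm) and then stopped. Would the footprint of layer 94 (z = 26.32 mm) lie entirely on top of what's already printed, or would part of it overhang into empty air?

Compare the two slices. At z = 21.56: the r=8 cylinder gives a regular 8-gon of circumradius 8 (constant along its height) (area = (8/2)·8.000²·sin(360°/8) = 181.02 mm²); the cube at (-3.5, 1) does not reach this height (z outside [10, 14]); the cylinder at (3, 5): section is a regular 8-gon, circumradius r=9 (area = (8/2)·9.000²·sin(360°/8) = 229.10 mm²); Merging all regions: the regions partially overlap — summed areas 410.12 mm² minus the doubly-counted overlap 111.85 mm² gives 298.27 mm² — area = 298.27 mm². At z = 26.32: the cylinder is not intersected at this z (z outside [0, 22]); the cube at (-3.5, 1) is not intersected at this z (z outside [10, 14]); the cylinder at (3, 5): section is a regular 8-gon, circumradius r=9 (area = (8/2)·9.000²·sin(360°/8) = 229.10 mm²); Merging all regions: only the r=9 cylinder at (3, 5) is present, so the union is just that shape — area = 229.10 mm². Checking containment: the cross-section at z = 26.32 is a subset of the cross-section at z = 21.56.

entirely on top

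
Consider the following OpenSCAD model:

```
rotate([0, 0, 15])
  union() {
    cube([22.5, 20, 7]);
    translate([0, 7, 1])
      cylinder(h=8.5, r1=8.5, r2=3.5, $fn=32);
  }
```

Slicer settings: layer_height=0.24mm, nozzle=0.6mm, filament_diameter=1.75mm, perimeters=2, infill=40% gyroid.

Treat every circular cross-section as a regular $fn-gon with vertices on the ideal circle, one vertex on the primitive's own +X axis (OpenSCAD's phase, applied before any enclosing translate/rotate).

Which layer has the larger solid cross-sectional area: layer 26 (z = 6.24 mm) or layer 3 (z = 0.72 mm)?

layer 26 (z = 6.24 mm)

Layer 26 (z = 6.24): the cube is present — its section is the full 22.5×20 rectangle (area 450.00 mm²); the cone at (0, 7) (r1=8.5→r2=3.5) has section circumradius 5.418 here — a regular 32-gon (area = (32/2)·5.418²·sin(360°/32) = 91.62 mm²); Taking the union: the regions partially overlap — summed areas 541.62 mm² minus the doubly-counted overlap 45.81 mm² gives 495.81 mm² — area = 495.81 mm²; (whole slice rotated 15° about Z — lengths, areas and connectivity unchanged). So its area = 495.81 mm². Layer 3 (z = 0.72): the cube (footprint 22.5×20) is included at this height (area 450.00 mm²); the cone at (0, 7) is absent (z outside [1, 9.5]); Merging all regions: only the 22.5×20 cube is present, so the union is just that shape — area = 450.00 mm²; (rotated 15° about Z; rotation is an isometry so areas/perimeters/island counts are preserved). So its area = 450.00 mm². Layer 26 is larger (495.81 vs 450.00 mm²).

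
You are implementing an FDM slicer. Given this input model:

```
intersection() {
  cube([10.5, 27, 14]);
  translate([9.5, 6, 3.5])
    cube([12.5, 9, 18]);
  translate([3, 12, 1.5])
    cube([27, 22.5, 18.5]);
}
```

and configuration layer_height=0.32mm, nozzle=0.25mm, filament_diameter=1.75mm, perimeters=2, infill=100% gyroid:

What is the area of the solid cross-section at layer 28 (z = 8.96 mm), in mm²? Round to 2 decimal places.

At z = 8.96 mm: the cube (footprint 10.5×27) is included at this height (area 283.50 mm²); the cube at (9.5, 6) is present — its section is the full 12.5×9 rectangle (area 112.50 mm²); the cube at (3, 12) is present — its section is the full 27×22.5 rectangle (area 607.50 mm²); Taking the intersection: the 12.5×9 cube at (9.5, 6) partially overlaps the 10.5×27 cube; clipping to the common part keeps 9.00 mm²; the 27×22.5 cube at (3, 12) partially overlaps the running intersection; clipping to the common part keeps 3.00 mm² — area = 3.00 mm². Overall, the cross-section is a single solid region. Net area = 3.00 mm².

3.00 mm²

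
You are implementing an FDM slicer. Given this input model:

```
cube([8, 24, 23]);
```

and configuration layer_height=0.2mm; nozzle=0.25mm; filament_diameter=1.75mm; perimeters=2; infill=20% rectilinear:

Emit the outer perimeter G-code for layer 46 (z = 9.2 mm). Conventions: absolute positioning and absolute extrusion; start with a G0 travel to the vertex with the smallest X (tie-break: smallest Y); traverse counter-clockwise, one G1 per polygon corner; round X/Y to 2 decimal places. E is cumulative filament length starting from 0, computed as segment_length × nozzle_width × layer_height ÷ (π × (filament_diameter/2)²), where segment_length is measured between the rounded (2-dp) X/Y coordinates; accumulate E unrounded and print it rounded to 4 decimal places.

G0 X0.00 Y0.00 Z9.20
G1 X8.00 Y0.00 E0.1663
G1 X8.00 Y24.00 E0.6652
G1 X0.00 Y24.00 E0.8315
G1 X0.00 Y0.00 E1.3304

At z = 9.2 mm: the cube is present — its section is the full 8×24 rectangle. The outline is a single polygon with 4 vertices. Extrusion per mm of travel: 0.25 × 0.2 / (π × 0.875²) = 0.020788. Accumulating E over each segment gives final E = 1.3304.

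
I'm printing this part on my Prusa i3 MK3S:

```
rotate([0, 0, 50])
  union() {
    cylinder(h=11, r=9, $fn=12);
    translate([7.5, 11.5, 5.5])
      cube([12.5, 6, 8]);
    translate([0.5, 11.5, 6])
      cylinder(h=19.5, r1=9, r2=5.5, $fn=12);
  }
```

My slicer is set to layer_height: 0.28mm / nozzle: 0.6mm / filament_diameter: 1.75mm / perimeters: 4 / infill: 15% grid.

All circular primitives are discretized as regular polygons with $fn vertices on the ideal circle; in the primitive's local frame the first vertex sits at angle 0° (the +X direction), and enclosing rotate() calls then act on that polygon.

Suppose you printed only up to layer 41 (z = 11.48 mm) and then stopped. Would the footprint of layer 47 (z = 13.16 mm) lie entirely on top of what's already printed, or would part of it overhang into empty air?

Compare the two slices. At z = 11.48: the cylinder does not reach this height (z outside [0, 11]); the 12.5×6 cube at (7.5, 11.5) contributes its full rectangle (area 75.00 mm²); the cone at (0.5, 11.5) contributes a regular 12-gon of circumradius 8.016 (interpolated between r1=9 and r2=5.5 at t=0.281) (area = (12/2)·8.016²·sin(360°/12) = 192.79 mm²); Merging all regions: the regions partially overlap — summed areas 267.79 mm² minus the doubly-counted overlap 1.93 mm² gives 265.86 mm² — area = 265.86 mm²; (rotated 50° about Z; rotation is an isometry so areas/perimeters/island counts are preserved). At z = 13.16: the cylinder is not intersected at this z (z outside [0, 11]); the 12.5×6 cube at (7.5, 11.5) contributes its full rectangle (area 75.00 mm²); the cone at (0.5, 11.5) (r1=9→r2=5.5) has section circumradius 7.715 here — a regular 12-gon (area = (12/2)·7.715²·sin(360°/12) = 178.56 mm²); Combining (union): the regions partially overlap — summed areas 253.56 mm² minus the doubly-counted overlap 0.95 mm² gives 252.60 mm² — area = 252.60 mm²; (whole slice rotated 50° about Z — lengths, areas and connectivity unchanged). Checking containment: the cross-section at z = 13.16 is a subset of the cross-section at z = 11.48.

entirely on top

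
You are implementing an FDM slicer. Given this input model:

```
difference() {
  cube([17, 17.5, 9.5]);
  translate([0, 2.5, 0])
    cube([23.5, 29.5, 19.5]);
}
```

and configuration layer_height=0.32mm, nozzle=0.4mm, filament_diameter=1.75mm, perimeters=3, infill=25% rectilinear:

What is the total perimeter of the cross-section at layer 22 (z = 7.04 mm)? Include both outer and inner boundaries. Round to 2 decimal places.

At z = 7.04 mm: the 17×17.5 cube contributes its full rectangle (perimeter 69.00 mm); the cube at (0, 2.5) (footprint 23.5×29.5) is included at this height (perimeter 106.00 mm); After the difference (first − rest): starting from the 17×17.5 cube, the 23.5×29.5 cube at (0, 2.5) partially overlaps it — only the 255.00 mm² overlap (of its 693.25 mm²) is removed, clipping the outline — boundary = 39.00 mm. Overall, the cross-section is a single solid region. Total boundary length (outer) = 39.00 mm.

39.00 mm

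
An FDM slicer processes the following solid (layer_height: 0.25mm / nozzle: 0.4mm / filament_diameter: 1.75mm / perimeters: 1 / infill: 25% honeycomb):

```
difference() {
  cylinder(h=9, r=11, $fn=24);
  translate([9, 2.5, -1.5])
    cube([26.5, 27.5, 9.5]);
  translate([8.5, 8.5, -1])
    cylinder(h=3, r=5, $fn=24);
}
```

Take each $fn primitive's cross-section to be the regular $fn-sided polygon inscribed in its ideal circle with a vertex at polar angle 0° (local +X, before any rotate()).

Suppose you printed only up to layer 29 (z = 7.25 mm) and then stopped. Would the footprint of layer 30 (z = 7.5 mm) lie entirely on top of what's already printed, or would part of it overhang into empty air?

entirely on top

Compare the two slices. At z = 7.25: the r=11 cylinder gives a regular 24-gon of circumradius 11 (constant along its height) (area = (24/2)·11.000²·sin(360°/24) = 375.81 mm²); the cube at (9, 2.5) is present — its section is the full 26.5×27.5 rectangle (area 728.75 mm²); the cylinder at (8.5, 8.5) is not intersected at this z (z outside [-1, 2]); After the difference (first − rest): starting from the r=11 cylinder (375.81 mm²), the 26.5×27.5 cube at (9, 2.5) partially overlaps it — only the 3.61 mm² overlap (of its 728.75 mm²) is removed, clipping the outline — area = 372.20 mm². At z = 7.5: the r=11 cylinder gives a regular 24-gon of circumradius 11 (constant along its height) (area = (24/2)·11.000²·sin(360°/24) = 375.81 mm²); the 26.5×27.5 cube at (9, 2.5) contributes its full rectangle (area 728.75 mm²); the cylinder at (8.5, 8.5) is not intersected at this z (z outside [-1, 2]); Subtracting the remaining from the first: starting from the r=11 cylinder (375.81 mm²), the 26.5×27.5 cube at (9, 2.5) partially overlaps it — only the 3.61 mm² overlap (of its 728.75 mm²) is removed, clipping the outline — area = 372.20 mm². Checking containment: the cross-section at z = 7.5 is a subset of the cross-section at z = 7.25.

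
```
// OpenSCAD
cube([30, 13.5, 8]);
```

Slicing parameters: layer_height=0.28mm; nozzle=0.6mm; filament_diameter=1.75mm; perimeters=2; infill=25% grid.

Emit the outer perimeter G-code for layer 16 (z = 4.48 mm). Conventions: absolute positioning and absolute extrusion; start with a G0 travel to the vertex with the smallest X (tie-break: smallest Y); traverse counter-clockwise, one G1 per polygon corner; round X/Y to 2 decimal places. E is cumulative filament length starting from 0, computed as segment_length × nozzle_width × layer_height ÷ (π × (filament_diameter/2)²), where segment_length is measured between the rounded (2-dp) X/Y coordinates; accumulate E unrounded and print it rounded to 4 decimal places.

At z = 4.48 mm: the cube is present — its section is the full 30×13.5 rectangle. The outline is a single polygon with 4 vertices. Extrusion per mm of travel: 0.6 × 0.28 / (π × 0.875²) = 0.069846. Accumulating E over each segment gives final E = 6.0766.

G0 X0.00 Y0.00 Z4.48
G1 X30.00 Y0.00 E2.0954
G1 X30.00 Y13.50 E3.0383
G1 X0.00 Y13.50 E5.1337
G1 X0.00 Y0.00 E6.0766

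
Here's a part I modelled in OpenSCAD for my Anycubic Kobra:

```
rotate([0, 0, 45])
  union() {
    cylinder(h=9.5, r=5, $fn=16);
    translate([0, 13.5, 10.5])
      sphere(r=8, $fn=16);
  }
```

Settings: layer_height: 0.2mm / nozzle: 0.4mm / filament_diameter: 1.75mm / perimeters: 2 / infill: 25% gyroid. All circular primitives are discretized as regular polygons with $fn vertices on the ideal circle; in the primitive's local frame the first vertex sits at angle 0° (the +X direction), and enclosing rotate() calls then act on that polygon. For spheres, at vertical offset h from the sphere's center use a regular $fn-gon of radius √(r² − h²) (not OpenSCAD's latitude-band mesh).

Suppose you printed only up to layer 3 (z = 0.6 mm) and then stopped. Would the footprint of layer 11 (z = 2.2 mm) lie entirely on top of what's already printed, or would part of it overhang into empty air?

entirely on top

Compare the two slices. At z = 0.6: the r=5 cylinder contributes a regular 16-gon of circumradius 5 (area = (16/2)·5.000²·sin(360°/16) = 76.54 mm²); the sphere at (0, 13.5) is not intersected at this z (|z−center|=9.900 > r=8); Merging all regions: only the r=5 cylinder is present, so the union is just that shape — area = 76.54 mm²; (rotated 45° about Z; rotation is an isometry so areas/perimeters/island counts are preserved). At z = 2.2: the cylinder: section is a regular 16-gon, circumradius r=5 (area = (16/2)·5.000²·sin(360°/16) = 76.54 mm²); the sphere at (0, 13.5) does not reach this height (|z−center|=8.300 > r=8); Combining (union): only the r=5 cylinder is present, so the union is just that shape — area = 76.54 mm²; (rotated 45° about Z; rotation is an isometry so areas/perimeters/island counts are preserved). Checking containment: the cross-section at z = 2.2 is a subset of the cross-section at z = 0.6.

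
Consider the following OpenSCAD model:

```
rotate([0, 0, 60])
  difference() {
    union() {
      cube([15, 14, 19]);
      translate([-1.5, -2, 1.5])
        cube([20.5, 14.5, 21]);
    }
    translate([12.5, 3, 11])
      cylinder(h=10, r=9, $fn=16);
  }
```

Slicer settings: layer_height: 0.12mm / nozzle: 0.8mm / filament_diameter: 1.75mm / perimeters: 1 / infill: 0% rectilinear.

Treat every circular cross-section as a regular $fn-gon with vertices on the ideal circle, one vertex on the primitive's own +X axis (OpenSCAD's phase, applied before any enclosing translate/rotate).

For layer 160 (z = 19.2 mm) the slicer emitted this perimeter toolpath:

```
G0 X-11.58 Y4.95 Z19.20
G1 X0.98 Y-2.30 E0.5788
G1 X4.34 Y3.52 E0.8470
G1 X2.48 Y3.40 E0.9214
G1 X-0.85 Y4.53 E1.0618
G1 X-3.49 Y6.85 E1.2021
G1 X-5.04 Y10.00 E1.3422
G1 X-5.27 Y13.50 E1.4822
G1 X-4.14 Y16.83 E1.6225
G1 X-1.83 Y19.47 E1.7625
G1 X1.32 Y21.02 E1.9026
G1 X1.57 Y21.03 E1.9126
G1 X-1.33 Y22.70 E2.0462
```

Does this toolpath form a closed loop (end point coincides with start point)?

no

Start point (G0): (-11.58, 4.95). End point (last G1): the path does not return to the start — open.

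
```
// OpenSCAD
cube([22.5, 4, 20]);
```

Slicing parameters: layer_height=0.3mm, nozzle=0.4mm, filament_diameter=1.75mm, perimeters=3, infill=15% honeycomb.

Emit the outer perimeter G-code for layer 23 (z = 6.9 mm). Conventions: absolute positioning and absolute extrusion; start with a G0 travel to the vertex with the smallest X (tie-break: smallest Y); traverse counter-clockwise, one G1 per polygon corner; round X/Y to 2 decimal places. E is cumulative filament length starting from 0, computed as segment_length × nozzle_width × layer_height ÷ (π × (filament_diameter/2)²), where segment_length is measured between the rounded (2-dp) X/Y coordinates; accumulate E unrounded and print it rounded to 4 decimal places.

G0 X0.00 Y0.00 Z6.90
G1 X22.50 Y0.00 E1.1225
G1 X22.50 Y4.00 E1.3221
G1 X0.00 Y4.00 E2.4446
G1 X0.00 Y0.00 E2.6442

At z = 6.9 mm: the cube (footprint 22.5×4) is included at this height. The outline is a single polygon with 4 vertices. Extrusion per mm of travel: 0.4 × 0.3 / (π × 0.875²) = 0.049890. Accumulating E over each segment gives final E = 2.6442.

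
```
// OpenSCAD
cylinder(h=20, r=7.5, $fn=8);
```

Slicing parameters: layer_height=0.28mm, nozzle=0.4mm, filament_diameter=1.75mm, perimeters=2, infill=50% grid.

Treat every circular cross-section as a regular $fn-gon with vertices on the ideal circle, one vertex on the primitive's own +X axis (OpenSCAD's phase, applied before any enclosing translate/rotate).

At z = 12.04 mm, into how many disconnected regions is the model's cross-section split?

1

At z = 12.04 mm: the r=7.5 cylinder gives a regular 8-gon of circumradius 7.5 (constant along its height). The result has 1 disconnected region.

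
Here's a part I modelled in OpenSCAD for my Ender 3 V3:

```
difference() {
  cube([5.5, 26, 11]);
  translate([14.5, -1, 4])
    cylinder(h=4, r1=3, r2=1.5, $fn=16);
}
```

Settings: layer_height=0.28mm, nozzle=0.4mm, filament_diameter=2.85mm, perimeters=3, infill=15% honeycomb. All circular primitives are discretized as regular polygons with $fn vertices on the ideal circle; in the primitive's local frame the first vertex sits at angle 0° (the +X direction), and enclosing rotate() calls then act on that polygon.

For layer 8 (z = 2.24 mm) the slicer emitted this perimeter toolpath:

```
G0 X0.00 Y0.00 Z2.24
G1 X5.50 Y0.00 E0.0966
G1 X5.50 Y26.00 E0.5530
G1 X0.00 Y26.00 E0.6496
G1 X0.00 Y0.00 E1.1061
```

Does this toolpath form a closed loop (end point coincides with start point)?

yes

Start point (G0): (0.00, 0.00). End point (last G1): the path returns to the start — closed.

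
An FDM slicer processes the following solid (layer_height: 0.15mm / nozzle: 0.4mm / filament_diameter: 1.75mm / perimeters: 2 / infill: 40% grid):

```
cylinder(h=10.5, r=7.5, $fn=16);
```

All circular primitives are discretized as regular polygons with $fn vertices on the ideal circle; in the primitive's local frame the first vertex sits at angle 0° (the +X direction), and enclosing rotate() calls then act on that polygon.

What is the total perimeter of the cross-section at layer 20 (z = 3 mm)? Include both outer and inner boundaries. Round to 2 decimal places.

At z = 3 mm: the cylinder: section is a regular 16-gon, circumradius r=7.5 (perimeter = 2·16·7.500·sin(180°/16) = 46.82 mm). Overall, the cross-section is a single solid region. Total boundary length (outer) = 46.82 mm.

46.82 mm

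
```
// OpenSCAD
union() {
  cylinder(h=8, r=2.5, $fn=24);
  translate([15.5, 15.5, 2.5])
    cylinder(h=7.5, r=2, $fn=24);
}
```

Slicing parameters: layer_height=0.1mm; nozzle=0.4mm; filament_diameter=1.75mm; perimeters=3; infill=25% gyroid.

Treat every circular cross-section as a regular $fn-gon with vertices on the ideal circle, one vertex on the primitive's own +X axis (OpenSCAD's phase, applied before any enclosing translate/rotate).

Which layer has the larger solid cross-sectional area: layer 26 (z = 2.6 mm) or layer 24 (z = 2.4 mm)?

Layer 26 (z = 2.6): the cylinder: section is a regular 24-gon, circumradius r=2.5 (area = (24/2)·2.500²·sin(360°/24) = 19.41 mm²); the cylinder at (15.5, 15.5): section is a regular 24-gon, circumradius r=2 (area = (24/2)·2.000²·sin(360°/24) = 12.42 mm²); Merging all regions: the 2 present regions are separate (no shared area or edge), so areas and boundary lengths simply add and each stays a separate island — area = 31.83 mm². So its area = 31.83 mm². Layer 24 (z = 2.4): the r=2.5 cylinder gives a regular 24-gon of circumradius 2.5 (constant along its height) (area = (24/2)·2.500²·sin(360°/24) = 19.41 mm²); the cylinder at (15.5, 15.5) is absent (z outside [2.5, 10]); Combining (union): only the r=2.5 cylinder is present, so the union is just that shape — area = 19.41 mm². So its area = 19.41 mm². Layer 26 is larger (31.83 vs 19.41 mm²).

layer 26 (z = 2.6 mm)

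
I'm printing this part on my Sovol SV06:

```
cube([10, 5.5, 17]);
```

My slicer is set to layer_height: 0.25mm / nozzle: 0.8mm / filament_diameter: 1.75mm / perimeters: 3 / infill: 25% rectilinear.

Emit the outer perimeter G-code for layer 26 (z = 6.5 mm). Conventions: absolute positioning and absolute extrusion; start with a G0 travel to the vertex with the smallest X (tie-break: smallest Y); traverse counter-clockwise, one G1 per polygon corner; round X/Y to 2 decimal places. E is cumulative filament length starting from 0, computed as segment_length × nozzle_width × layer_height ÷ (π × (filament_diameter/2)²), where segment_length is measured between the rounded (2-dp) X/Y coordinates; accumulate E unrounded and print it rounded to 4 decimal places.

G0 X0.00 Y0.00 Z6.50
G1 X10.00 Y0.00 E0.8315
G1 X10.00 Y5.50 E1.2888
G1 X0.00 Y5.50 E2.1203
G1 X0.00 Y0.00 E2.5777

At z = 6.5 mm: the 10×5.5 cube contributes its full rectangle. The outline is a single polygon with 4 vertices. Extrusion per mm of travel: 0.8 × 0.25 / (π × 0.875²) = 0.083150. Accumulating E over each segment gives final E = 2.5777.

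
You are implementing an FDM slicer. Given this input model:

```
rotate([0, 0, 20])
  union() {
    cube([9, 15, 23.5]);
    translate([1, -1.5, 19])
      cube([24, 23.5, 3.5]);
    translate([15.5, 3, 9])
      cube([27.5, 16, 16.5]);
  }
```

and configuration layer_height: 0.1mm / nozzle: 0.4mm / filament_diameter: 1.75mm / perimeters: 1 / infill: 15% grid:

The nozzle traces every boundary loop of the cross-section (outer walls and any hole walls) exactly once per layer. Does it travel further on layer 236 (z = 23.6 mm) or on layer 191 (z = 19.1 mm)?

Layer 236 (z = 23.6): the cube does not reach this height (z outside [0, 23.5]); the cube at (1, -1.5) is not intersected at this z (z outside [19, 22.5]); the 27.5×16 cube at (15.5, 3) contributes its full rectangle (perimeter 87.00 mm); Combining (union): only the 27.5×16 cube at (15.5, 3) is present, so the union is just that shape — boundary = 87.00 mm; (rotated 20° about Z; rotation is an isometry so areas/perimeters/island counts are preserved). So its perimeter = 87.00 mm. Layer 191 (z = 19.1): the cube is present — its section is the full 9×15 rectangle (perimeter 48.00 mm); the cube at (1, -1.5) is present — its section is the full 24×23.5 rectangle (perimeter 95.00 mm); the cube at (15.5, 3) (footprint 27.5×16) is included at this height (perimeter 87.00 mm); Combining (union): the regions partially overlap (shared area 272.00 mm²), so the edge portions inside another operand are dropped and the merged outline is re-measured after clipping — boundary = 133.00 mm; (rotated 20° about Z; rotation is an isometry so areas/perimeters/island counts are preserved). So its perimeter = 133.00 mm. Layer 191 is larger (133.00 vs 87.00 mm).

layer 191 (z = 19.1 mm)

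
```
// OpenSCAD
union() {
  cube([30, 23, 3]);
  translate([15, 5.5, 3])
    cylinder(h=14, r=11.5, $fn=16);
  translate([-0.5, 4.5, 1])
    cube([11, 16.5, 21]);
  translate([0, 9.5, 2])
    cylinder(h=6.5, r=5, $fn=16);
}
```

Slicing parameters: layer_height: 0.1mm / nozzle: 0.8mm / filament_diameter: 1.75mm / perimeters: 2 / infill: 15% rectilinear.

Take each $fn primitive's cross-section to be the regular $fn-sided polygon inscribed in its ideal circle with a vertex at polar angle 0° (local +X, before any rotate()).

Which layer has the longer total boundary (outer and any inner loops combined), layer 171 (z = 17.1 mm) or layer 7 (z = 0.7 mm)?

Layer 171 (z = 17.1): the cube does not reach this height (z outside [0, 3]); the cylinder at (15, 5.5) is not intersected at this z (z outside [3, 17]); the cube at (-0.5, 4.5) is present — its section is the full 11×16.5 rectangle (perimeter 55.00 mm); the cylinder at (0, 9.5) does not reach this height (z outside [2, 8.5]); Taking the union: only the 11×16.5 cube at (-0.5, 4.5) is present, so the union is just that shape — boundary = 55.00 mm. So its perimeter = 55.00 mm. Layer 7 (z = 0.7): the cube is present — its section is the full 30×23 rectangle (perimeter 106.00 mm); the cylinder at (15, 5.5) is not intersected at this z (z outside [3, 17]); the cube at (-0.5, 4.5) does not reach this height (z outside [1, 22]); the cylinder at (0, 9.5) is absent (z outside [2, 8.5]); Taking the union: only the 30×23 cube is present, so the union is just that shape — boundary = 106.00 mm. So its perimeter = 106.00 mm. Layer 7 is larger (106.00 vs 55.00 mm).

layer 7 (z = 0.7 mm)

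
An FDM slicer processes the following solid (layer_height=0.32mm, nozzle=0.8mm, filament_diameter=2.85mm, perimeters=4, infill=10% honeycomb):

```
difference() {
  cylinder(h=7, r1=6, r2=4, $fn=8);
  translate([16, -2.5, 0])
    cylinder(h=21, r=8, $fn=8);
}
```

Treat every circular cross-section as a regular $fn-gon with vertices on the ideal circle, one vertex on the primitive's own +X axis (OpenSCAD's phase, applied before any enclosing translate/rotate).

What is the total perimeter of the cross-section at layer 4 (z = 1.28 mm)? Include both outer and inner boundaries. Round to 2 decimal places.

34.50 mm

At z = 1.28 mm: the cone: at t=0.183 of its height the radius interpolates to r₁+(r₂−r₁)t = 5.634, giving a regular 8-gon of that circumradius (perimeter = 2·8·5.634·sin(180°/8) = 34.50 mm); the r=8 cylinder at (16, -2.5) gives a regular 8-gon of circumradius 8 (constant along its height) (perimeter = 2·8·8.000·sin(180°/8) = 48.98 mm); After the difference (first − rest): starting from the cone, the r=8 cylinder at (16, -2.5) misses the remaining region (no effect) — boundary = 34.50 mm. Overall, the cross-section is a single solid region. Total boundary length (outer) = 34.50 mm.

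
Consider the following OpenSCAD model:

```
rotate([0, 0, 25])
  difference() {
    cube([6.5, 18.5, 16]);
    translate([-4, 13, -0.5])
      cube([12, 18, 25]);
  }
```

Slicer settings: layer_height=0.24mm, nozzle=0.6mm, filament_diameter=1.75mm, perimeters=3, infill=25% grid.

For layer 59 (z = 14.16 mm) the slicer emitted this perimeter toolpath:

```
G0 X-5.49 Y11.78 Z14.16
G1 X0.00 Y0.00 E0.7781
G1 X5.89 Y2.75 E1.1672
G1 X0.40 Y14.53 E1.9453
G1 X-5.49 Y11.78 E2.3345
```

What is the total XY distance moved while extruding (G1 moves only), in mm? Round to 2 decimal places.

Sum the Euclidean lengths of each G1 segment: total = 38.99 mm.

38.99 mm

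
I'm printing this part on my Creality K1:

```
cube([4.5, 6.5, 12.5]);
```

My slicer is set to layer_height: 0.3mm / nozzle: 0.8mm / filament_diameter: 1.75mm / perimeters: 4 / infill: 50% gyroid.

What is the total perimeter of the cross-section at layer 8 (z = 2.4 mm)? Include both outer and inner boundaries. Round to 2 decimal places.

22.00 mm

At z = 2.4 mm: the 4.5×6.5 cube contributes its full rectangle (perimeter 22.00 mm). Overall, the cross-section is a single solid region. Total boundary length (outer) = 22.00 mm.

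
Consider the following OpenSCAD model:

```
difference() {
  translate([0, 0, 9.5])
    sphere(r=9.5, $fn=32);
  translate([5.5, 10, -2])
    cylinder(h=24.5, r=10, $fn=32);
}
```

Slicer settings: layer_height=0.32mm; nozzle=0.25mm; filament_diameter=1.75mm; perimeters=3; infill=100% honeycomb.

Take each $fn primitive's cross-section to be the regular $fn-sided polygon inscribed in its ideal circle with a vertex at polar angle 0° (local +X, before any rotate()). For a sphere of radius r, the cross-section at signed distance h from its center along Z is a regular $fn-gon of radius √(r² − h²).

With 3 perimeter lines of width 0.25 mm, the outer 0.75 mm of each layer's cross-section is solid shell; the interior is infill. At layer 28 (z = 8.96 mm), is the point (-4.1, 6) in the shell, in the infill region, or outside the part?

At z = 8.96 mm: the r=9.5 sphere slices to a regular 32-gon of circumradius 9.485 (√(r²−h²) with h=0.54 from center); the r=10 cylinder at (5.5, 10) gives a regular 32-gon of circumradius 10 (constant along its height); After the difference (first − rest): starting from the r=9.5 sphere, the r=10 cylinder at (5.5, 10) partially overlaps it — only the 88.07 mm² overlap (of its 312.14 mm²) is removed, clipping the outline — 1 connected region. Overall, the cross-section is a single solid region. The nearest boundary edge runs (-4.31, 8.05)→(-3.74, 6.17); distance from the point to it = 0.40 mm. The point is inside the cross-section, 0.40 mm from the nearest boundary — within the 0.75 mm shell band (3 × 0.25).

shell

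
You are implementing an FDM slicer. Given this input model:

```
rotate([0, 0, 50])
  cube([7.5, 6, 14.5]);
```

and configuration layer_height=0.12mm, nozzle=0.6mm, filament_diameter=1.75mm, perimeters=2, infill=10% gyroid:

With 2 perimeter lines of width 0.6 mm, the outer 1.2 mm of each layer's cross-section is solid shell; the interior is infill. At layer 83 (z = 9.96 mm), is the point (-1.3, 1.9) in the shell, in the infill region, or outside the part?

At z = 9.96 mm: the cube is present — its section is the full 7.5×6 rectangle; (whole slice rotated 50° about Z — lengths, areas and connectivity unchanged). Overall, the cross-section is a single solid region. Undo the 50° rotation: the query point maps to (0.620, 2.217) in the un-rotated model frame. The nearest boundary edge runs (0.00, 6.00)→(0.00, 0.00); distance from the point to it = 0.62 mm. The point is inside the cross-section, 0.62 mm from the nearest boundary — within the 1.2 mm shell band (2 × 0.6).

shell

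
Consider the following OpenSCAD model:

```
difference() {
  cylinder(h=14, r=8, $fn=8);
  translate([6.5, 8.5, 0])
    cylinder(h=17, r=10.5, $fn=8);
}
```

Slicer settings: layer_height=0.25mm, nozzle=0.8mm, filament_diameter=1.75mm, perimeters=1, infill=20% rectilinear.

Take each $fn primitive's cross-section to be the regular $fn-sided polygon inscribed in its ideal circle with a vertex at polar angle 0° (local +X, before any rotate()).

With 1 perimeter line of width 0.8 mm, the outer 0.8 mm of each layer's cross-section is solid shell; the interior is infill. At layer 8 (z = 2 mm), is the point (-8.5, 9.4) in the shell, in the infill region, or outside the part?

At z = 2 mm: the cylinder: section is a regular 8-gon, circumradius r=8; the r=10.5 cylinder at (6.5, 8.5) gives a regular 8-gon of circumradius 10.5 (constant along its height); After the difference (first − rest): starting from the r=8 cylinder, the r=10.5 cylinder at (6.5, 8.5) partially overlaps it — only the 65.53 mm² overlap (of its 311.83 mm²) is removed, clipping the outline — 1 connected region. Overall, the cross-section is a single solid region. The nearest boundary edge runs (-8.00, 0.00)→(-5.66, 5.66); distance from the point to it = 4.70 mm. The point is not inside any of the regions above, so it lies outside the cross-section (4.70 mm from the nearest boundary).

outside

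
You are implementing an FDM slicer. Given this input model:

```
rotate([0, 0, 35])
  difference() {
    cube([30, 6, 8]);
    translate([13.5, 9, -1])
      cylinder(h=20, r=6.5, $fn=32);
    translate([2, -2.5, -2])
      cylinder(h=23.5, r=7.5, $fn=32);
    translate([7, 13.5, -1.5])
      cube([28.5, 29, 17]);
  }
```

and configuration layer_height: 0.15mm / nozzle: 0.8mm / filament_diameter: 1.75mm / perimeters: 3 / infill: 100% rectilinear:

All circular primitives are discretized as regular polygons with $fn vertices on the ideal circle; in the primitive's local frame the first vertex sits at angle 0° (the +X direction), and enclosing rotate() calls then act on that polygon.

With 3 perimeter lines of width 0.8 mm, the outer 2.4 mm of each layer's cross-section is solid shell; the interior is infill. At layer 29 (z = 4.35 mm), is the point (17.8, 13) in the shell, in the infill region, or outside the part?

shell

At z = 4.35 mm: the cube is present — its section is the full 30×6 rectangle; the r=6.5 cylinder at (13.5, 9) contributes a regular 32-gon of circumradius 6.5; the r=7.5 cylinder at (2, -2.5) gives a regular 32-gon of circumradius 7.5 (constant along its height); the 28.5×29 cube at (7, 13.5) contributes its full rectangle; Subtracting the remaining from the first: starting from the 30×6 cube, the r=6.5 cylinder at (13.5, 9) partially overlaps it — only the 28.50 mm² overlap (of its 131.88 mm²) is removed, clipping the outline; the r=7.5 cylinder at (2, -2.5) partially overlaps it — only the 35.34 mm² overlap (of its 175.58 mm²) is removed, clipping the outline; the 28.5×29 cube at (7, 13.5) misses the remaining region (no effect) — 1 connected region; (whole slice rotated 35° about Z — lengths, areas and connectivity unchanged). Overall, the cross-section is a single solid region. Undo the 35° rotation: the query point maps to (22.037, 0.439) in the un-rotated model frame. The nearest boundary edge runs (30.00, 0.00)→(9.04, 0.00); distance from the point to it = 0.44 mm. The point is inside the cross-section, 0.44 mm from the nearest boundary — within the 2.4 mm shell band (3 × 0.8).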